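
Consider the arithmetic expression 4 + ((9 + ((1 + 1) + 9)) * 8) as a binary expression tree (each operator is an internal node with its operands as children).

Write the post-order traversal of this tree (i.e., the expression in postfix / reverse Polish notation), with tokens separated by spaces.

Post-order on an expression tree gives postfix notation: for each operator, emit left operand, right operand, then the operator.

4 9 1 1 + 9 + + 8 * +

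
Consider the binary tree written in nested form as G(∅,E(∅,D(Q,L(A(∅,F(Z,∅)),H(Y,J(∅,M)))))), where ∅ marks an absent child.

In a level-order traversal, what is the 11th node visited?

Level-order visits nodes level by level from the root, left to right within each level.
Level 0: G
Level 1: E
Level 2: D
Level 3: Q, L
Level 4: A, H
Level 5: F, Y, J
Level 6: Z, M
Full level-order sequence: G, E, D, Q, L, A, H, F, Y, J, Z, M.

Z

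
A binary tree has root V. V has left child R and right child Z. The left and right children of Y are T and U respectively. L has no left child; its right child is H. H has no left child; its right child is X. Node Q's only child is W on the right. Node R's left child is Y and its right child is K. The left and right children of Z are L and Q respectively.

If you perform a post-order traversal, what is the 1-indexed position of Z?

Post-order visits the left subtree, then the right subtree, then the node.
At V: go left to R.
  At R: go left to Y.
    At Y: go left to T.
      T is a leaf — visit T.
    At Y: go right to U.
      U is a leaf — visit U.
    Visit Y.
  At R: go right to K.
    K is a leaf — visit K.
  Visit R.
At V: go right to Z.
  At Z: go left to L.
    At L: no left child.
    At L: go right to H.
      At H: no left child.
      At H: go right to X.
        X is a leaf — visit X.
      Visit H.
    Visit L.
  At Z: go right to Q.
    At Q: no left child.
    At Q: go right to W.
      W is a leaf — visit W.
    Visit Q.
  Visit Z.
Visit V.
Full post-order sequence: T, U, Y, K, R, X, H, L, W, Q, Z, V.

11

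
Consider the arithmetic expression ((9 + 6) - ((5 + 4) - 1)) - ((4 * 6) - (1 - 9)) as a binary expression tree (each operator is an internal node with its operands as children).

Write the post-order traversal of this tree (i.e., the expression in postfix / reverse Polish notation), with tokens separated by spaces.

9 6 + 5 4 + 1 - - 4 6 * 1 9 - - -

Post-order on an expression tree gives postfix notation: for each operator, emit left operand, right operand, then the operator.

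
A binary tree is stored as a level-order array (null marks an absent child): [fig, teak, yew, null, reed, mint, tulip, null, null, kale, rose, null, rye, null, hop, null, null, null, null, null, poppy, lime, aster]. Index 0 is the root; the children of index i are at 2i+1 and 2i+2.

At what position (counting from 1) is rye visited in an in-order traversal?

In-order visits the left subtree, then the node, then the right subtree.
At fig: go left to teak.
  At teak: no left child.
  Visit teak.
  At teak: go right to reed.
    At reed: go left to kale.
      At kale: no left child.
      Visit kale.
      At kale: go right to poppy.
        poppy is a leaf — visit poppy.
    Visit reed.
    At reed: go right to rose.
      At rose: go left to lime.
        lime is a leaf — visit lime.
      Visit rose.
      At rose: go right to aster.
        aster is a leaf — visit aster.
Visit fig.
At fig: go right to yew.
  At yew: go left to mint.
    At mint: no left child.
    Visit mint.
    At mint: go right to rye.
      rye is a leaf — visit rye.
  Visit yew.
  At yew: go right to tulip.
    At tulip: no left child.
    Visit tulip.
    At tulip: go right to hop.
      hop is a leaf — visit hop.
Full in-order sequence: teak, kale, poppy, reed, lime, rose, aster, fig, mint, rye, yew, tulip, hop.

10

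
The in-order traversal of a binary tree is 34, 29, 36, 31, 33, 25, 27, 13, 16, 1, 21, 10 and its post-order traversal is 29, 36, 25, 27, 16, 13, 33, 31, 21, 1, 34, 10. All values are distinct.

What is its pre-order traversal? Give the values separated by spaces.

The last element of post-order is the root; it splits in-order into left and right subtrees.
Root 10: left subtree has 11 nodes {34, 29, 36, 31, 33, 25, 27, 13, 16, 1, 21}, right has 0 { }.
  Root 34: left subtree has 0 nodes { }, right has 10 {29, 36, 31, 33, 25, 27, 13, 16, 1, 21}.
    Root 1: left subtree has 8 nodes {29, 36, 31, 33, 25, 27, 13, 16}, right has 1 {21}.
      Root 31: left subtree has 2 nodes {29, 36}, right has 5 {33, 25, 27, 13, 16}.
        Root 36: left subtree has 1 node {29}, right has 0 { }.
        Root 33: left subtree has 0 nodes { }, right has 4 {25, 27, 13, 16}.
          Root 13: left subtree has 2 nodes {25, 27}, right has 1 {16}.
            Root 27: left subtree has 1 node {25}, right has 0 { }.

10 34 1 31 36 29 33 13 27 25 16 21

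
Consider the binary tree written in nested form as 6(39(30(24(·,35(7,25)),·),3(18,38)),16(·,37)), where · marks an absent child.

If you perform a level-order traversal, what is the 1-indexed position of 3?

5

Level-order visits nodes level by level from the root, left to right within each level.
Level 0: 6
Level 1: 39, 16
Level 2: 30, 3, 37
Level 3: 24, 18, 38
Level 4: 35
Level 5: 7, 25
Full level-order sequence: 6, 39, 16, 30, 3, 37, 24, 18, 38, 35, 7, 25.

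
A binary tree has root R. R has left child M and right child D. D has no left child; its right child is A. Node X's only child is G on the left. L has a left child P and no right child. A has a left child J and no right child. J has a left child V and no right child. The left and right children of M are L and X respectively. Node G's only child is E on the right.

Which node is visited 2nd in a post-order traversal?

Post-order visits the left subtree, then the right subtree, then the node.
At R: go left to M.
  At M: go left to L.
    At L: go left to P.
      P is a leaf — visit P.
    At L: no right child.
    Visit L.
  At M: go right to X.
    At X: go left to G.
      At G: no left child.
      At G: go right to E.
        E is a leaf — visit E.
      Visit G.
    At X: no right child.
    Visit X.
  Visit M.
At R: go right to D.
  At D: no left child.
  At D: go right to A.
    At A: go left to J.
      At J: go left to V.
        V is a leaf — visit V.
      At J: no right child.
      Visit J.
    At A: no right child.
    Visit A.
  Visit D.
Visit R.
Full post-order sequence: P, L, E, G, X, M, V, J, A, D, R.

L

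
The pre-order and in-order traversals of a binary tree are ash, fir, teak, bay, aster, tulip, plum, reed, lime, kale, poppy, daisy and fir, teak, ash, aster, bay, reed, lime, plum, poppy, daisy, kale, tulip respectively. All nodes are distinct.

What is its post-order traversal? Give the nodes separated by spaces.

The first element of pre-order is the root; it splits in-order into left and right subtrees.
Root ash: left subtree has 2 nodes {fir, teak}, right has 9 {aster, bay, reed, lime, plum, poppy, daisy, kale, tulip}.
  Root fir: left subtree has 0 nodes { }, right has 1 {teak}.
  Root bay: left subtree has 1 node {aster}, right has 7 {reed, lime, plum, poppy, daisy, kale, tulip}.
    Root tulip: left subtree has 6 nodes {reed, lime, plum, poppy, daisy, kale}, right has 0 { }.
      Root plum: left subtree has 2 nodes {reed, lime}, right has 3 {poppy, daisy, kale}.
        Root reed: left subtree has 0 nodes { }, right has 1 {lime}.
        Root kale: left subtree has 2 nodes {poppy, daisy}, right has 0 { }.
          Root poppy: left subtree has 0 nodes { }, right has 1 {daisy}.

teak fir aster lime reed daisy poppy kale plum tulip bay ash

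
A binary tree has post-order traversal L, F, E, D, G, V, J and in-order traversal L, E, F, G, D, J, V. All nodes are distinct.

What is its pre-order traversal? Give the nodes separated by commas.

The last element of post-order is the root; it splits in-order into left and right subtrees.
Root J: left subtree has 5 nodes {L, E, F, G, D}, right has 1 {V}.
  Root G: left subtree has 3 nodes {L, E, F}, right has 1 {D}.
    Root E: left subtree has 1 node {L}, right has 1 {F}.

J, G, E, L, F, D, V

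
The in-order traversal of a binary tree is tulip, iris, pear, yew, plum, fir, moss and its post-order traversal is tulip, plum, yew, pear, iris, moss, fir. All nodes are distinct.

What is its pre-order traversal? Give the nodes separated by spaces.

The last element of post-order is the root; it splits in-order into left and right subtrees.
Root fir: left subtree has 5 nodes {tulip, iris, pear, yew, plum}, right has 1 {moss}.
  Root iris: left subtree has 1 node {tulip}, right has 3 {pear, yew, plum}.
    Root pear: left subtree has 0 nodes { }, right has 2 {yew, plum}.
      Root yew: left subtree has 0 nodes { }, right has 1 {plum}.

fir iris tulip pear yew plum moss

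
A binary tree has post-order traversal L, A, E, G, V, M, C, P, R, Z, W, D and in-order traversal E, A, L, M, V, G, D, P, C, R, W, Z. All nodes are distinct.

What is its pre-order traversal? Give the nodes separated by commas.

D, M, E, A, L, V, G, W, R, P, C, Z

The last element of post-order is the root; it splits in-order into left and right subtrees.
Root D: left subtree has 6 nodes {E, A, L, M, V, G}, right has 5 {P, C, R, W, Z}.
  Root M: left subtree has 3 nodes {E, A, L}, right has 2 {V, G}.
    Root E: left subtree has 0 nodes { }, right has 2 {A, L}.
      Root A: left subtree has 0 nodes { }, right has 1 {L}.
    Root V: left subtree has 0 nodes { }, right has 1 {G}.
  Root W: left subtree has 3 nodes {P, C, R}, right has 1 {Z}.
    Root R: left subtree has 2 nodes {P, C}, right has 0 { }.
      Root P: left subtree has 0 nodes { }, right has 1 {C}.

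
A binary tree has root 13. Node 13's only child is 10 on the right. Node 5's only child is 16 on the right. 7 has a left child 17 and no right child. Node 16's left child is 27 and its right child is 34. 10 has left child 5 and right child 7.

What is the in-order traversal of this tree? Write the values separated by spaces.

13 5 27 16 34 10 17 7

In-order visits the left subtree, then the node, then the right subtree.
At 13: no left child.
Visit 13.
At 13: go right to 10.
  At 10: go left to 5.
    At 5: no left child.
    Visit 5.
    At 5: go right to 16.
      At 16: go left to 27.
        27 is a leaf — visit 27.
      Visit 16.
      At 16: go right to 34.
        34 is a leaf — visit 34.
  Visit 10.
  At 10: go right to 7.
    At 7: go left to 17.
      17 is a leaf — visit 17.
    Visit 7.
    At 7: no right child.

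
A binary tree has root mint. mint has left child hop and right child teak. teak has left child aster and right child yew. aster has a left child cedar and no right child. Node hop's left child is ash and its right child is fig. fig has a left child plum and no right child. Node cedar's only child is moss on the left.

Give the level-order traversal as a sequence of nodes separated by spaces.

Level-order visits nodes level by level from the root, left to right within each level.
Level 0: mint
Level 1: hop, teak
Level 2: ash, fig, aster, yew
Level 3: plum, cedar
Level 4: moss

mint hop teak ash fig aster yew plum cedar moss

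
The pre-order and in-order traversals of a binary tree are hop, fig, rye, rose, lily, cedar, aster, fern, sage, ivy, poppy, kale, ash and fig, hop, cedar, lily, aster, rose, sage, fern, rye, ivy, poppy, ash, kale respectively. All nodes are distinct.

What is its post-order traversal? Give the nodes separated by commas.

fig, cedar, aster, lily, sage, fern, rose, ash, kale, poppy, ivy, rye, hop

The first element of pre-order is the root; it splits in-order into left and right subtrees.
Root hop: left subtree has 1 node {fig}, right has 11 {cedar, lily, aster, rose, sage, fern, rye, ivy, poppy, ash, kale}.
  Root rye: left subtree has 6 nodes {cedar, lily, aster, rose, sage, fern}, right has 4 {ivy, poppy, ash, kale}.
    Root rose: left subtree has 3 nodes {cedar, lily, aster}, right has 2 {sage, fern}.
      Root lily: left subtree has 1 node {cedar}, right has 1 {aster}.
      Root fern: left subtree has 1 node {sage}, right has 0 { }.
    Root ivy: left subtree has 0 nodes { }, right has 3 {poppy, ash, kale}.
      Root poppy: left subtree has 0 nodes { }, right has 2 {ash, kale}.
        Root kale: left subtree has 1 node {ash}, right has 0 { }.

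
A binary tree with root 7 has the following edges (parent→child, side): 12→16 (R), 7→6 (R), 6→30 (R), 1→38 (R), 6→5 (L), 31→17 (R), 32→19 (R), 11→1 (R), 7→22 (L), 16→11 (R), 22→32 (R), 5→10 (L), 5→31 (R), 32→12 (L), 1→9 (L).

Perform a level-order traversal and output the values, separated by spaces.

Level-order visits nodes level by level from the root, left to right within each level.
Level 0: 7
Level 1: 22, 6
Level 2: 32, 5, 30
Level 3: 12, 19, 10, 31
Level 4: 16, 17
Level 5: 11
Level 6: 1
Level 7: 9, 38

7 22 6 32 5 30 12 19 10 31 16 17 11 1 9 38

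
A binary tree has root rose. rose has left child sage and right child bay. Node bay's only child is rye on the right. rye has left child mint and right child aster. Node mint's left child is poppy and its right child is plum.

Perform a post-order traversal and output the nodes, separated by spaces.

sage poppy plum mint aster rye bay rose

Post-order visits the left subtree, then the right subtree, then the node.
At rose: go left to sage.
  sage is a leaf — visit sage.
At rose: go right to bay.
  At bay: no left child.
  At bay: go right to rye.
    At rye: go left to mint.
      At mint: go left to poppy.
        poppy is a leaf — visit poppy.
      At mint: go right to plum.
        plum is a leaf — visit plum.
      Visit mint.
    At rye: go right to aster.
      aster is a leaf — visit aster.
    Visit rye.
  Visit bay.
Visit rose.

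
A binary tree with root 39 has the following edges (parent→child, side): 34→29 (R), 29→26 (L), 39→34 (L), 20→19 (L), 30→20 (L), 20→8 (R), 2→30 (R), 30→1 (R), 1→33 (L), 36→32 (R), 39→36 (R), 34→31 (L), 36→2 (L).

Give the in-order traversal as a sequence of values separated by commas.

31, 34, 26, 29, 39, 2, 19, 20, 8, 30, 33, 1, 36, 32

In-order visits the left subtree, then the node, then the right subtree.
At 39: go left to 34.
  At 34: go left to 31.
    31 is a leaf — visit 31.
  Visit 34.
  At 34: go right to 29.
    At 29: go left to 26.
      26 is a leaf — visit 26.
    Visit 29.
    At 29: no right child.
Visit 39.
At 39: go right to 36.
  At 36: go left to 2.
    At 2: no left child.
    Visit 2.
    At 2: go right to 30.
      At 30: go left to 20.
        At 20: go left to 19.
          19 is a leaf — visit 19.
        Visit 20.
        At 20: go right to 8.
          8 is a leaf — visit 8.
      Visit 30.
      At 30: go right to 1.
        At 1: go left to 33.
          33 is a leaf — visit 33.
        Visit 1.
        At 1: no right child.
  Visit 36.
  At 36: go right to 32.
    32 is a leaf — visit 32.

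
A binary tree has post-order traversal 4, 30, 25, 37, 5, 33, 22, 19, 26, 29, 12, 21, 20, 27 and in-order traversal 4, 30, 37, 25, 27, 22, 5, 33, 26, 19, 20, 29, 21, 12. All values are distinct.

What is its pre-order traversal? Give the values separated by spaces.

27 37 30 4 25 20 26 22 33 5 19 21 29 12

The last element of post-order is the root; it splits in-order into left and right subtrees.
Root 27: left subtree has 4 nodes {4, 30, 37, 25}, right has 9 {22, 5, 33, 26, 19, 20, 29, 21, 12}.
  Root 37: left subtree has 2 nodes {4, 30}, right has 1 {25}.
    Root 30: left subtree has 1 node {4}, right has 0 { }.
  Root 20: left subtree has 5 nodes {22, 5, 33, 26, 19}, right has 3 {29, 21, 12}.
    Root 26: left subtree has 3 nodes {22, 5, 33}, right has 1 {19}.
      Root 22: left subtree has 0 nodes { }, right has 2 {5, 33}.
        Root 33: left subtree has 1 node {5}, right has 0 { }.
    Root 21: left subtree has 1 node {29}, right has 1 {12}.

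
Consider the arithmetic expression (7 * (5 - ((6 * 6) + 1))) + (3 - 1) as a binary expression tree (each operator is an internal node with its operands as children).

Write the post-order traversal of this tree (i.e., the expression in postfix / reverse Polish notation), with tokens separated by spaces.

7 5 6 6 * 1 + - * 3 1 - +

Post-order on an expression tree gives postfix notation: for each operator, emit left operand, right operand, then the operator.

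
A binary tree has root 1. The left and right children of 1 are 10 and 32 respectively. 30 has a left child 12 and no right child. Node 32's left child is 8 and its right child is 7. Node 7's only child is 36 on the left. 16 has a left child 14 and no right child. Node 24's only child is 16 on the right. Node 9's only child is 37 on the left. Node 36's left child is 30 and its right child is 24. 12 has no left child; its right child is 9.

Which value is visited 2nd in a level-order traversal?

10

Level-order visits nodes level by level from the root, left to right within each level.
Level 0: 1
Level 1: 10, 32
Level 2: 8, 7
Level 3: 36
Level 4: 30, 24
Level 5: 12, 16
Level 6: 9, 14
Level 7: 37
Full level-order sequence: 1, 10, 32, 8, 7, 36, 30, 24, 12, 16, 9, 14, 37.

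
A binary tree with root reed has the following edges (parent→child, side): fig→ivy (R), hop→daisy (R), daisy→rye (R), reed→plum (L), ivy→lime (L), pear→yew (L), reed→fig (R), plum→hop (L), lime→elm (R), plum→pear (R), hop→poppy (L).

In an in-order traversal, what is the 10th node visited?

lime

In-order visits the left subtree, then the node, then the right subtree.
At reed: go left to plum.
  At plum: go left to hop.
    At hop: go left to poppy.
      poppy is a leaf — visit poppy.
    Visit hop.
    At hop: go right to daisy.
      At daisy: no left child.
      Visit daisy.
      At daisy: go right to rye.
        rye is a leaf — visit rye.
  Visit plum.
  At plum: go right to pear.
    At pear: go left to yew.
      yew is a leaf — visit yew.
    Visit pear.
    At pear: no right child.
Visit reed.
At reed: go right to fig.
  At fig: no left child.
  Visit fig.
  At fig: go right to ivy.
    At ivy: go left to lime.
      At lime: no left child.
      Visit lime.
      At lime: go right to elm.
        elm is a leaf — visit elm.
    Visit ivy.
    At ivy: no right child.
Full in-order sequence: poppy, hop, daisy, rye, plum, yew, pear, reed, fig, lime, elm, ivy.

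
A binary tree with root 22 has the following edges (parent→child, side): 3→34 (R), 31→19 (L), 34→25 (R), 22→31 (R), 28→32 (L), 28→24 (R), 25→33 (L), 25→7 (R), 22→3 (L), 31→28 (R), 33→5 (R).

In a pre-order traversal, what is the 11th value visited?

32

Pre-order visits the node, then its left subtree, then its right subtree.
Visit 22.
At 22: go left to 3.
  Visit 3.
  At 3: no left child.
  At 3: go right to 34.
    Visit 34.
    At 34: no left child.
    At 34: go right to 25.
      Visit 25.
      At 25: go left to 33.
        Visit 33.
        At 33: no left child.
        At 33: go right to 5.
          5 is a leaf — visit 5.
      At 25: go right to 7.
        7 is a leaf — visit 7.
At 22: go right to 31.
  Visit 31.
  At 31: go left to 19.
    19 is a leaf — visit 19.
  At 31: go right to 28.
    Visit 28.
    At 28: go left to 32.
      32 is a leaf — visit 32.
    At 28: go right to 24.
      24 is a leaf — visit 24.
Full pre-order sequence: 22, 3, 34, 25, 33, 5, 7, 31, 19, 28, 32, 24.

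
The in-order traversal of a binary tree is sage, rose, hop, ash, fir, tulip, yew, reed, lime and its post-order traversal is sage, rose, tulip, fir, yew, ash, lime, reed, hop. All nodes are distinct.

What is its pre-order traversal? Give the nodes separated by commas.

hop, rose, sage, reed, ash, yew, fir, tulip, lime

The last element of post-order is the root; it splits in-order into left and right subtrees.
Root hop: left subtree has 2 nodes {sage, rose}, right has 6 {ash, fir, tulip, yew, reed, lime}.
  Root rose: left subtree has 1 node {sage}, right has 0 { }.
  Root reed: left subtree has 4 nodes {ash, fir, tulip, yew}, right has 1 {lime}.
    Root ash: left subtree has 0 nodes { }, right has 3 {fir, tulip, yew}.
      Root yew: left subtree has 2 nodes {fir, tulip}, right has 0 { }.
        Root fir: left subtree has 0 nodes { }, right has 1 {tulip}.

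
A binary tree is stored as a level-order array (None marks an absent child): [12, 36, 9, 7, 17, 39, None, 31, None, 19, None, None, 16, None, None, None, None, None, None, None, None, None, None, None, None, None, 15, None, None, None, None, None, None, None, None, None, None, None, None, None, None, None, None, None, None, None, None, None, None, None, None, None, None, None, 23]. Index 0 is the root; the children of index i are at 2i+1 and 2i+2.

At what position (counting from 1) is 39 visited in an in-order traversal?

In-order visits the left subtree, then the node, then the right subtree.
At 12: go left to 36.
  At 36: go left to 7.
    At 7: go left to 31.
      31 is a leaf — visit 31.
    Visit 7.
    At 7: no right child.
  Visit 36.
  At 36: go right to 17.
    At 17: go left to 19.
      19 is a leaf — visit 19.
    Visit 17.
    At 17: no right child.
Visit 12.
At 12: go right to 9.
  At 9: go left to 39.
    At 39: no left child.
    Visit 39.
    At 39: go right to 16.
      At 16: no left child.
      Visit 16.
      At 16: go right to 15.
        At 15: no left child.
        Visit 15.
        At 15: go right to 23.
          23 is a leaf — visit 23.
  Visit 9.
  At 9: no right child.
Full in-order sequence: 31, 7, 36, 19, 17, 12, 39, 16, 15, 23, 9.

7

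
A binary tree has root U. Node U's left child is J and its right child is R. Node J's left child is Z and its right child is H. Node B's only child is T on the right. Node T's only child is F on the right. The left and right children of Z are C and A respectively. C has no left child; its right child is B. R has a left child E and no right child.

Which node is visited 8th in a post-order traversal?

Post-order visits the left subtree, then the right subtree, then the node.
At U: go left to J.
  At J: go left to Z.
    At Z: go left to C.
      At C: no left child.
      At C: go right to B.
        At B: no left child.
        At B: go right to T.
          At T: no left child.
          At T: go right to F.
            F is a leaf — visit F.
          Visit T.
        Visit B.
      Visit C.
    At Z: go right to A.
      A is a leaf — visit A.
    Visit Z.
  At J: go right to H.
    H is a leaf — visit H.
  Visit J.
At U: go right to R.
  At R: go left to E.
    E is a leaf — visit E.
  At R: no right child.
  Visit R.
Visit U.
Full post-order sequence: F, T, B, C, A, Z, H, J, E, R, U.

J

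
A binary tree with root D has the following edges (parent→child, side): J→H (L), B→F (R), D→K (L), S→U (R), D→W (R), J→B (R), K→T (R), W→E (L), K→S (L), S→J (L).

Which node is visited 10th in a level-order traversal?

B

Level-order visits nodes level by level from the root, left to right within each level.
Level 0: D
Level 1: K, W
Level 2: S, T, E
Level 3: J, U
Level 4: H, B
Level 5: F
Full level-order sequence: D, K, W, S, T, E, J, U, H, B, F.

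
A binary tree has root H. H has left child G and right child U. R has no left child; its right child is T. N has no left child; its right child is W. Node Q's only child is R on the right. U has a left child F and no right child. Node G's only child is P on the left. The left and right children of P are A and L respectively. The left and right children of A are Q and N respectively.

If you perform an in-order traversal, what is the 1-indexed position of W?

6

In-order visits the left subtree, then the node, then the right subtree.
At H: go left to G.
  At G: go left to P.
    At P: go left to A.
      At A: go left to Q.
        At Q: no left child.
        Visit Q.
        At Q: go right to R.
          At R: no left child.
          Visit R.
          At R: go right to T.
            T is a leaf — visit T.
      Visit A.
      At A: go right to N.
        At N: no left child.
        Visit N.
        At N: go right to W.
          W is a leaf — visit W.
    Visit P.
    At P: go right to L.
      L is a leaf — visit L.
  Visit G.
  At G: no right child.
Visit H.
At H: go right to U.
  At U: go left to F.
    F is a leaf — visit F.
  Visit U.
  At U: no right child.
Full in-order sequence: Q, R, T, A, N, W, P, L, G, H, F, U.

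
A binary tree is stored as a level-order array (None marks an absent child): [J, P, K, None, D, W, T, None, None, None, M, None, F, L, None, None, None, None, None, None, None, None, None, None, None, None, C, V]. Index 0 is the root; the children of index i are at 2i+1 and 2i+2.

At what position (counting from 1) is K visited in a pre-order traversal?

Pre-order visits the node, then its left subtree, then its right subtree.
Visit J.
At J: go left to P.
  Visit P.
  At P: no left child.
  At P: go right to D.
    Visit D.
    At D: no left child.
    At D: go right to M.
      M is a leaf — visit M.
At J: go right to K.
  Visit K.
  At K: go left to W.
    Visit W.
    At W: no left child.
    At W: go right to F.
      Visit F.
      At F: no left child.
      At F: go right to C.
        C is a leaf — visit C.
  At K: go right to T.
    Visit T.
    At T: go left to L.
      Visit L.
      At L: go left to V.
        V is a leaf — visit V.
      At L: no right child.
    At T: no right child.
Full pre-order sequence: J, P, D, M, K, W, F, C, T, L, V.

5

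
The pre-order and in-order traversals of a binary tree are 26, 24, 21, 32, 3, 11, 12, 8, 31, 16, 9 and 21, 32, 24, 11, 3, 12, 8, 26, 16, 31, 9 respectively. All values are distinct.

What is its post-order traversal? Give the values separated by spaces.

The first element of pre-order is the root; it splits in-order into left and right subtrees.
Root 26: left subtree has 7 nodes {21, 32, 24, 11, 3, 12, 8}, right has 3 {16, 31, 9}.
  Root 24: left subtree has 2 nodes {21, 32}, right has 4 {11, 3, 12, 8}.
    Root 21: left subtree has 0 nodes { }, right has 1 {32}.
    Root 3: left subtree has 1 node {11}, right has 2 {12, 8}.
      Root 12: left subtree has 0 nodes { }, right has 1 {8}.
  Root 31: left subtree has 1 node {16}, right has 1 {9}.

32 21 11 8 12 3 24 16 9 31 26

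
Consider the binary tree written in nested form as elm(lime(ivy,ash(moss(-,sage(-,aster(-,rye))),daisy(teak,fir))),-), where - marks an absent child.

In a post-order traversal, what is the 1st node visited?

ivy

Post-order visits the left subtree, then the right subtree, then the node.
At elm: go left to lime.
  At lime: go left to ivy.
    ivy is a leaf — visit ivy.
  At lime: go right to ash.
    At ash: go left to moss.
      At moss: no left child.
      At moss: go right to sage.
        At sage: no left child.
        At sage: go right to aster.
          At aster: no left child.
          At aster: go right to rye.
            rye is a leaf — visit rye.
          Visit aster.
        Visit sage.
      Visit moss.
    At ash: go right to daisy.
      At daisy: go left to teak.
        teak is a leaf — visit teak.
      At daisy: go right to fir.
        fir is a leaf — visit fir.
      Visit daisy.
    Visit ash.
  Visit lime.
At elm: no right child.
Visit elm.
Full post-order sequence: ivy, rye, aster, sage, moss, teak, fir, daisy, ash, lime, elm.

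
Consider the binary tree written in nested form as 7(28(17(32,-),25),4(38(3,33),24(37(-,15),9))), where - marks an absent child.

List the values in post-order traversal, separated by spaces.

32 17 25 28 3 33 38 15 37 9 24 4 7

Post-order visits the left subtree, then the right subtree, then the node.
At 7: go left to 28.
  At 28: go left to 17.
    At 17: go left to 32.
      32 is a leaf — visit 32.
    At 17: no right child.
    Visit 17.
  At 28: go right to 25.
    25 is a leaf — visit 25.
  Visit 28.
At 7: go right to 4.
  At 4: go left to 38.
    At 38: go left to 3.
      3 is a leaf — visit 3.
    At 38: go right to 33.
      33 is a leaf — visit 33.
    Visit 38.
  At 4: go right to 24.
    At 24: go left to 37.
      At 37: no left child.
      At 37: go right to 15.
        15 is a leaf — visit 15.
      Visit 37.
    At 24: go right to 9.
      9 is a leaf — visit 9.
    Visit 24.
  Visit 4.
Visit 7.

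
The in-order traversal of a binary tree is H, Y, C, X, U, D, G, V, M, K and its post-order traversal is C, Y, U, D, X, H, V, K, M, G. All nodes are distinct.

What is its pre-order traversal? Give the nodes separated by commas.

G, H, X, Y, C, D, U, M, V, K

The last element of post-order is the root; it splits in-order into left and right subtrees.
Root G: left subtree has 6 nodes {H, Y, C, X, U, D}, right has 3 {V, M, K}.
  Root H: left subtree has 0 nodes { }, right has 5 {Y, C, X, U, D}.
    Root X: left subtree has 2 nodes {Y, C}, right has 2 {U, D}.
      Root Y: left subtree has 0 nodes { }, right has 1 {C}.
      Root D: left subtree has 1 node {U}, right has 0 { }.
  Root M: left subtree has 1 node {V}, right has 1 {K}.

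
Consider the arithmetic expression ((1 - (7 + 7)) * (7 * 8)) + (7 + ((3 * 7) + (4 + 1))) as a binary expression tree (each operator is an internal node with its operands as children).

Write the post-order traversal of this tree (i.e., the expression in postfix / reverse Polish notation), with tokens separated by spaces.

1 7 7 + - 7 8 * * 7 3 7 * 4 1 + + + +

Post-order on an expression tree gives postfix notation: for each operator, emit left operand, right operand, then the operator.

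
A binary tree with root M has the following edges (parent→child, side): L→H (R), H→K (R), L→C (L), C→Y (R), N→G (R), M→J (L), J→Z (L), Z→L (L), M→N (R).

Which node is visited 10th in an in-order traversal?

G

In-order visits the left subtree, then the node, then the right subtree.
At M: go left to J.
  At J: go left to Z.
    At Z: go left to L.
      At L: go left to C.
        At C: no left child.
        Visit C.
        At C: go right to Y.
          Y is a leaf — visit Y.
      Visit L.
      At L: go right to H.
        At H: no left child.
        Visit H.
        At H: go right to K.
          K is a leaf — visit K.
    Visit Z.
    At Z: no right child.
  Visit J.
  At J: no right child.
Visit M.
At M: go right to N.
  At N: no left child.
  Visit N.
  At N: go right to G.
    G is a leaf — visit G.
Full in-order sequence: C, Y, L, H, K, Z, J, M, N, G.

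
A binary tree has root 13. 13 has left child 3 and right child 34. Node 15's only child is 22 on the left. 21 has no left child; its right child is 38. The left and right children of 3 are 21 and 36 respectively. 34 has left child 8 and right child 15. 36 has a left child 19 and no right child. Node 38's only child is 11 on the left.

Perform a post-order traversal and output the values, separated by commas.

11, 38, 21, 19, 36, 3, 8, 22, 15, 34, 13

Post-order visits the left subtree, then the right subtree, then the node.
At 13: go left to 3.
  At 3: go left to 21.
    At 21: no left child.
    At 21: go right to 38.
      At 38: go left to 11.
        11 is a leaf — visit 11.
      At 38: no right child.
      Visit 38.
    Visit 21.
  At 3: go right to 36.
    At 36: go left to 19.
      19 is a leaf — visit 19.
    At 36: no right child.
    Visit 36.
  Visit 3.
At 13: go right to 34.
  At 34: go left to 8.
    8 is a leaf — visit 8.
  At 34: go right to 15.
    At 15: go left to 22.
      22 is a leaf — visit 22.
    At 15: no right child.
    Visit 15.
  Visit 34.
Visit 13.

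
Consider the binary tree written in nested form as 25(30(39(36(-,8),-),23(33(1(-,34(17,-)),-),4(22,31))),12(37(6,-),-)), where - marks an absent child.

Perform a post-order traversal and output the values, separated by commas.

Post-order visits the left subtree, then the right subtree, then the node.
At 25: go left to 30.
  At 30: go left to 39.
    At 39: go left to 36.
      At 36: no left child.
      At 36: go right to 8.
        8 is a leaf — visit 8.
      Visit 36.
    At 39: no right child.
    Visit 39.
  At 30: go right to 23.
    At 23: go left to 33.
      At 33: go left to 1.
        At 1: no left child.
        At 1: go right to 34.
          At 34: go left to 17.
            17 is a leaf — visit 17.
          At 34: no right child.
          Visit 34.
        Visit 1.
      At 33: no right child.
      Visit 33.
    At 23: go right to 4.
      At 4: go left to 22.
        22 is a leaf — visit 22.
      At 4: go right to 31.
        31 is a leaf — visit 31.
      Visit 4.
    Visit 23.
  Visit 30.
At 25: go right to 12.
  At 12: go left to 37.
    At 37: go left to 6.
      6 is a leaf — visit 6.
    At 37: no right child.
    Visit 37.
  At 12: no right child.
  Visit 12.
Visit 25.

8, 36, 39, 17, 34, 1, 33, 22, 31, 4, 23, 30, 6, 37, 12, 25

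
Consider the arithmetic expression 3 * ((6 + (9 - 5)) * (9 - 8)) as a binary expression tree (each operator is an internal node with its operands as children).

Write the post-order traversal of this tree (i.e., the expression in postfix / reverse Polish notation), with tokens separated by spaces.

Post-order on an expression tree gives postfix notation: for each operator, emit left operand, right operand, then the operator.

3 6 9 5 - + 9 8 - * *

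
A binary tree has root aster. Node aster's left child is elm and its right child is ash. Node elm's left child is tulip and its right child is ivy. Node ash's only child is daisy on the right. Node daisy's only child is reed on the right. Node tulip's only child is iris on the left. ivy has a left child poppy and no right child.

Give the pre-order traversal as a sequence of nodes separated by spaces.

Pre-order visits the node, then its left subtree, then its right subtree.
Visit aster.
At aster: go left to elm.
  Visit elm.
  At elm: go left to tulip.
    Visit tulip.
    At tulip: go left to iris.
      iris is a leaf — visit iris.
    At tulip: no right child.
  At elm: go right to ivy.
    Visit ivy.
    At ivy: go left to poppy.
      poppy is a leaf — visit poppy.
    At ivy: no right child.
At aster: go right to ash.
  Visit ash.
  At ash: no left child.
  At ash: go right to daisy.
    Visit daisy.
    At daisy: no left child.
    At daisy: go right to reed.
      reed is a leaf — visit reed.

aster elm tulip iris ivy poppy ash daisy reed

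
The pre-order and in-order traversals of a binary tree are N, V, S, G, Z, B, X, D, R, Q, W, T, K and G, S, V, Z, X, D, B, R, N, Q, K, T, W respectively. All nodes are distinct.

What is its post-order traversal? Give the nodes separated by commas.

G, S, D, X, R, B, Z, V, K, T, W, Q, N

The first element of pre-order is the root; it splits in-order into left and right subtrees.
Root N: left subtree has 8 nodes {G, S, V, Z, X, D, B, R}, right has 4 {Q, K, T, W}.
  Root V: left subtree has 2 nodes {G, S}, right has 5 {Z, X, D, B, R}.
    Root S: left subtree has 1 node {G}, right has 0 { }.
    Root Z: left subtree has 0 nodes { }, right has 4 {X, D, B, R}.
      Root B: left subtree has 2 nodes {X, D}, right has 1 {R}.
        Root X: left subtree has 0 nodes { }, right has 1 {D}.
  Root Q: left subtree has 0 nodes { }, right has 3 {K, T, W}.
    Root W: left subtree has 2 nodes {K, T}, right has 0 { }.
      Root T: left subtree has 1 node {K}, right has 0 { }.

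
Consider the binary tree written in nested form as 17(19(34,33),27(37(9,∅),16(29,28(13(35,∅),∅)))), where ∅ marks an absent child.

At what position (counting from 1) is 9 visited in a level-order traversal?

8

Level-order visits nodes level by level from the root, left to right within each level.
Level 0: 17
Level 1: 19, 27
Level 2: 34, 33, 37, 16
Level 3: 9, 29, 28
Level 4: 13
Level 5: 35
Full level-order sequence: 17, 19, 27, 34, 33, 37, 16, 9, 29, 28, 13, 35.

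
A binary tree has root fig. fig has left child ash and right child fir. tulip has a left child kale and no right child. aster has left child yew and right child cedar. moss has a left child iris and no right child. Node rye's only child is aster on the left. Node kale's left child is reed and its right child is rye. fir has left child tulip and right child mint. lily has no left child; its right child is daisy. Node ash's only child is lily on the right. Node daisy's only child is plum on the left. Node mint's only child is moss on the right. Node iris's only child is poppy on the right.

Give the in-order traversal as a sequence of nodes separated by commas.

In-order visits the left subtree, then the node, then the right subtree.
At fig: go left to ash.
  At ash: no left child.
  Visit ash.
  At ash: go right to lily.
    At lily: no left child.
    Visit lily.
    At lily: go right to daisy.
      At daisy: go left to plum.
        plum is a leaf — visit plum.
      Visit daisy.
      At daisy: no right child.
Visit fig.
At fig: go right to fir.
  At fir: go left to tulip.
    At tulip: go left to kale.
      At kale: go left to reed.
        reed is a leaf — visit reed.
      Visit kale.
      At kale: go right to rye.
        At rye: go left to aster.
          At aster: go left to yew.
            yew is a leaf — visit yew.
          Visit aster.
          At aster: go right to cedar.
            cedar is a leaf — visit cedar.
        Visit rye.
        At rye: no right child.
    Visit tulip.
    At tulip: no right child.
  Visit fir.
  At fir: go right to mint.
    At mint: no left child.
    Visit mint.
    At mint: go right to moss.
      At moss: go left to iris.
        At iris: no left child.
        Visit iris.
        At iris: go right to poppy.
          poppy is a leaf — visit poppy.
      Visit moss.
      At moss: no right child.

ash, lily, plum, daisy, fig, reed, kale, yew, aster, cedar, rye, tulip, fir, mint, iris, poppy, moss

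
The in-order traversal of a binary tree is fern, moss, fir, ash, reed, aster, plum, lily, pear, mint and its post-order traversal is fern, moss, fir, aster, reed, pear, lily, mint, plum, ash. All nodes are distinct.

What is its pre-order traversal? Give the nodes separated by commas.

The last element of post-order is the root; it splits in-order into left and right subtrees.
Root ash: left subtree has 3 nodes {fern, moss, fir}, right has 6 {reed, aster, plum, lily, pear, mint}.
  Root fir: left subtree has 2 nodes {fern, moss}, right has 0 { }.
    Root moss: left subtree has 1 node {fern}, right has 0 { }.
  Root plum: left subtree has 2 nodes {reed, aster}, right has 3 {lily, pear, mint}.
    Root reed: left subtree has 0 nodes { }, right has 1 {aster}.
    Root mint: left subtree has 2 nodes {lily, pear}, right has 0 { }.
      Root lily: left subtree has 0 nodes { }, right has 1 {pear}.

ash, fir, moss, fern, plum, reed, aster, mint, lily, pear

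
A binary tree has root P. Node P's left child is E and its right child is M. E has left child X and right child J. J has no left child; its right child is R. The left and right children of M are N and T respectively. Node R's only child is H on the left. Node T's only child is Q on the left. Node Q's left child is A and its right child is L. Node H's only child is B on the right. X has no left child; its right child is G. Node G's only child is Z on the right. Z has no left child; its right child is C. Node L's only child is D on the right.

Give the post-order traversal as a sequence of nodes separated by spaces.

Post-order visits the left subtree, then the right subtree, then the node.
At P: go left to E.
  At E: go left to X.
    At X: no left child.
    At X: go right to G.
      At G: no left child.
      At G: go right to Z.
        At Z: no left child.
        At Z: go right to C.
          C is a leaf — visit C.
        Visit Z.
      Visit G.
    Visit X.
  At E: go right to J.
    At J: no left child.
    At J: go right to R.
      At R: go left to H.
        At H: no left child.
        At H: go right to B.
          B is a leaf — visit B.
        Visit H.
      At R: no right child.
      Visit R.
    Visit J.
  Visit E.
At P: go right to M.
  At M: go left to N.
    N is a leaf — visit N.
  At M: go right to T.
    At T: go left to Q.
      At Q: go left to A.
        A is a leaf — visit A.
      At Q: go right to L.
        At L: no left child.
        At L: go right to D.
          D is a leaf — visit D.
        Visit L.
      Visit Q.
    At T: no right child.
    Visit T.
  Visit M.
Visit P.

C Z G X B H R J E N A D L Q T M P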